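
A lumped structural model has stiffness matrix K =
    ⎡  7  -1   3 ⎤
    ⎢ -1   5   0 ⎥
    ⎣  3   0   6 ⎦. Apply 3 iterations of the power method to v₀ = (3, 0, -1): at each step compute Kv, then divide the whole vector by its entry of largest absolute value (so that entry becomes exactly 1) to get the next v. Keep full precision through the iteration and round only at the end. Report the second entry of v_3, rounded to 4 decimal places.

Kv0 = (18.00000, -3.00000, 3.00000); divide by 18.00000 → v1 = (1.00000, -0.16667, 0.16667)
Kv1 = (7.66667, -1.83333, 4.00000); divide by 7.66667 → v2 = (1.00000, -0.23913, 0.52174)
Kv2 = (8.80435, -2.19565, 6.13043); divide by 8.80435 → v3 = (1.00000, -0.24938, 0.69630)
Requested entry of v3: -303/1215 = -0.2494

-0.2494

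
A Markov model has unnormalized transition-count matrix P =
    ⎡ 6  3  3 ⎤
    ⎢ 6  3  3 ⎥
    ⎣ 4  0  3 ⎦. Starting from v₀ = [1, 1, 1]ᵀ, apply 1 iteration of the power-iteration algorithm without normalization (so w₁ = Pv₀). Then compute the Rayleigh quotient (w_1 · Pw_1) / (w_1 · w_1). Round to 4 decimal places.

w1 = Pv₀ = (6·1 + 3·1 + 3·1; 6·1 + 3·1 + 3·1; 4·1 + 0·1 + 3·1) = (12, 12, 7)
Pw1 = (129, 129, 69)
w1·Pw1 = 12·129 + 12·129 + 7·69 = 3579; w1·w1 = 12·12 + 12·12 + 7·7 = 337
λ ≈ 3579/337 = 10.6202

λ ≈ 10.6202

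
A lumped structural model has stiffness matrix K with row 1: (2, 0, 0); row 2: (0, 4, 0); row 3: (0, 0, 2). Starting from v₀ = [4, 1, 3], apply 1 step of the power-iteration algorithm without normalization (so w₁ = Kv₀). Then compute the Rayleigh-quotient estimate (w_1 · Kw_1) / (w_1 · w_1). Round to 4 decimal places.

w1 = Kv₀ = (2·4 + 0·1 + 0·3; 0·4 + 4·1 + 0·3; 0·4 + 0·1 + 2·3) = (8, 4, 6)
Kw1 = (16, 16, 12)
w1·Kw1 = 8·16 + 4·16 + 6·12 = 264; w1·w1 = 8·8 + 4·4 + 6·6 = 116
λ ≈ 264/116 = 2.2759

λ ≈ 2.2759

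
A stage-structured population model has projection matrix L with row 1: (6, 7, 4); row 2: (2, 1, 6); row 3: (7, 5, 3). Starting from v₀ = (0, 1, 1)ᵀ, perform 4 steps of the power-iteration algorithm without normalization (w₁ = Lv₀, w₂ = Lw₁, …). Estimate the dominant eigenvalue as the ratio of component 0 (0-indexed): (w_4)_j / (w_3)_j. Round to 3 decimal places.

λ ≈ 13.937

w1 = Lv₀ = (11, 7, 8)
w2 = Lw1 = (147, 77, 136)
w3 = Lw2 = (1965, 1187, 1822)
w4 = Lw3 = (27387, 16049, 25156)
Ratio at component: 27387 / 1965 = 13.937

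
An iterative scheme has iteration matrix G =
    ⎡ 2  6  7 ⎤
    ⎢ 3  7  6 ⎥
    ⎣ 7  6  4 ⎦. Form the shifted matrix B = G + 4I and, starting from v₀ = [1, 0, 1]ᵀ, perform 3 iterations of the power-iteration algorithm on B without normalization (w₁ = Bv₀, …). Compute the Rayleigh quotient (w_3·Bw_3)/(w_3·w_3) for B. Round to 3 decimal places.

μ ≈ 20.066

B = G + 4I has rows (6, 6, 7); (3, 11, 6); (7, 6, 8)
w1 = Bv₀ = (13, 9, 15)
w2 = Bw1 = (237, 228, 265)
w3 = Bw2 = (4645, 4809, 5147)
Bw3 = (92753, 97716, 102545)
w3·Bw3 = 1428553044; w3·w3 = 71194115; μ ≈ 1428553044/71194115 = 20.066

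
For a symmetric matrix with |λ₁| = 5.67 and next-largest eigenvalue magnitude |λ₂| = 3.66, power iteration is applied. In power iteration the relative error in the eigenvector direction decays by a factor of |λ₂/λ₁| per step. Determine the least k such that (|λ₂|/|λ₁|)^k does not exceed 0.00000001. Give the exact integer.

43

|λ₂/λ₁| = 3.66/5.67 = 0.64550
Need k ≥ ln(0.00000001) / ln(0.64550) = -18.4207 / -0.4377 ≈ 42.083
Smallest integer k satisfying the bound: 43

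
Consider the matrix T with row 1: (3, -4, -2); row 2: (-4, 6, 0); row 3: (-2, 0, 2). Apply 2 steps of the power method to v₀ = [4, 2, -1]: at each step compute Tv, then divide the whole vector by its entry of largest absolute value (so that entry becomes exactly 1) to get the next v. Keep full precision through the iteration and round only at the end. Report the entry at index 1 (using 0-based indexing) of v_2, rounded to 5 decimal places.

Tv0 = (6.000000, -4.000000, -10.000000); divide by -10.000000 → v1 = (-0.600000, 0.400000, 1.000000)
Tv1 = (-5.400000, 4.800000, 3.200000); divide by -5.400000 → v2 = (1.000000, -0.888889, -0.592593)
Requested entry of v2: -48/54 = -0.88889

-0.88889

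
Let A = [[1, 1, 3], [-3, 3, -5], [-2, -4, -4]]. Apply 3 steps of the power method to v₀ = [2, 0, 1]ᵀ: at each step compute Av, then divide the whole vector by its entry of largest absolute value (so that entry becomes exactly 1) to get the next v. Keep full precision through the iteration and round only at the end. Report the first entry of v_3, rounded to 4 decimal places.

Av0 = (5.00000, -11.00000, -8.00000); divide by -11.00000 → v1 = (-0.45455, 1.00000, 0.72727)
Av1 = (2.72727, 0.72727, -6.00000); divide by -6.00000 → v2 = (-0.45455, -0.12121, 1.00000)
Av2 = (2.42424, -4.00000, -2.60606); divide by -4.00000 → v3 = (-0.60606, 1.00000, 0.65152)
Requested entry of v3: 160/-264 = -0.6061

-0.6061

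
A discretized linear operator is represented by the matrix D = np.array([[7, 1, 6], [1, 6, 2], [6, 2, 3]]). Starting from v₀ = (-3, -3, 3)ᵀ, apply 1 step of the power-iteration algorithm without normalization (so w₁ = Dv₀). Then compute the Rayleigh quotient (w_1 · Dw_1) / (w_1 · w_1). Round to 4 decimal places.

λ ≈ 9.1296

w1 = Dv₀ = (7·(-3) + 1·(-3) + 6·3; 1·(-3) + 6·(-3) + 2·3; 6·(-3) + 2·(-3) + 3·3) = (-6, -15, -15)
Dw1 = (-147, -126, -111)
w1·Dw1 = (-6)·(-147) + (-15)·(-126) + (-15)·(-111) = 4437; w1·w1 = (-6)·(-6) + (-15)·(-15) + (-15)·(-15) = 486
λ ≈ 4437/486 = 9.1296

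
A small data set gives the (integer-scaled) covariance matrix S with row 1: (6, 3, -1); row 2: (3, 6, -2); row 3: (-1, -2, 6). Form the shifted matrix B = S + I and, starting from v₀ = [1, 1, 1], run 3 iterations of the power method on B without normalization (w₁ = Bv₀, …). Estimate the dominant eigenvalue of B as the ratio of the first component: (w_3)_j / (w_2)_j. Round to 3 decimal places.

μ ≈ 9.675

B = S + I has rows (7, 3, -1); (3, 7, -2); (-1, -2, 7)
w1 = Bv₀ = (9, 8, 4)
w2 = Bw1 = (83, 75, 3)
w3 = Bw2 = (803, 768, -212)
Ratio: 803/83 = 9.675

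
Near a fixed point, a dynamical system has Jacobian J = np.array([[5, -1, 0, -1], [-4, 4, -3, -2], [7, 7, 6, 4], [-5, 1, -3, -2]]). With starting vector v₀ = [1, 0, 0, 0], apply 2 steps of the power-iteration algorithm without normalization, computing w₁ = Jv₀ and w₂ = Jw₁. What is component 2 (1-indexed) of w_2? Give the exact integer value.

w1 = Jv₀ = (5·1 + (-1)·0 + 0·0 + (-1)·0; (-4)·1 + 4·0 + (-3)·0 + (-2)·0; 7·1 + 7·0 + 6·0 + 4·0; (-5)·1 + 1·0 + (-3)·0 + (-2)·0) = (5, -4, 7, -5)
w2 = Jw1 = (5·5 + (-1)·(-4) + 0·7 + (-1)·(-5); (-4)·5 + 4·(-4) + (-3)·7 + (-2)·(-5); 7·5 + 7·(-4) + 6·7 + 4·(-5); (-5)·5 + 1·(-4) + (-3)·7 + (-2)·(-5)) = (34, -47, 29, -40)
The requested component of w2 is -47.

-47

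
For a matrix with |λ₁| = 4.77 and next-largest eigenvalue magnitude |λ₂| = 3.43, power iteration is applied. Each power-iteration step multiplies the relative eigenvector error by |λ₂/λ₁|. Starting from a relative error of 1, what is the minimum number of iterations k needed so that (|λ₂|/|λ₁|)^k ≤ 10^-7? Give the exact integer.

49

|λ₂/λ₁| = 3.43/4.77 = 0.71908
Need k ≥ ln(10^-7) / ln(0.71908) = -16.1181 / -0.3298 ≈ 48.874
Smallest integer k satisfying the bound: 49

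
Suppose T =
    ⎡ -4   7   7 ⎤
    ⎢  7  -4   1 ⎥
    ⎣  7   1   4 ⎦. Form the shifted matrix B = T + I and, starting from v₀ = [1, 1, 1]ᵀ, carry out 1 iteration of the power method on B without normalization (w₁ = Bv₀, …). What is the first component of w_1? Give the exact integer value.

B = T + I has rows (-3, 7, 7); (7, -3, 1); (7, 1, 5)
w1 = Bv₀ = (11, 5, 13)
Requested component of w1: 11

11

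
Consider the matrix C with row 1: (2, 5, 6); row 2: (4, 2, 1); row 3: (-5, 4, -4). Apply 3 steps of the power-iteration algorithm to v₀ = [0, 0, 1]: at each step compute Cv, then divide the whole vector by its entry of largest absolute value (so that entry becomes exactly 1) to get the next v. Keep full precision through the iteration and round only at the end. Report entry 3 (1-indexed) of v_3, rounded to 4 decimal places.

Cv0 = (6.00000, 1.00000, -4.00000); divide by 6.00000 → v1 = (1.00000, 0.16667, -0.66667)
Cv1 = (-1.16667, 3.66667, -1.66667); divide by 3.66667 → v2 = (-0.31818, 1.00000, -0.45455)
Cv2 = (1.63636, 0.27273, 7.40909); divide by 7.40909 → v3 = (0.22086, 0.03681, 1.00000)
Requested entry of v3: 163/163 = 1.0000

1.0000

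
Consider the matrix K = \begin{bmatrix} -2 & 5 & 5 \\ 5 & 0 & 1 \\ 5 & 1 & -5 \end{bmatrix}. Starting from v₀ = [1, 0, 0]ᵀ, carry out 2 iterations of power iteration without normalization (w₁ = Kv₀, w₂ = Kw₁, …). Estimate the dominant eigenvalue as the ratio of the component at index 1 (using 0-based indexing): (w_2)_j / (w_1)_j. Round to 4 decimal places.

w1 = Kv₀ = (-2, 5, 5)
w2 = Kw1 = (54, -5, -30)
Ratio at component: -5 / 5 = -1.0000

-1.0000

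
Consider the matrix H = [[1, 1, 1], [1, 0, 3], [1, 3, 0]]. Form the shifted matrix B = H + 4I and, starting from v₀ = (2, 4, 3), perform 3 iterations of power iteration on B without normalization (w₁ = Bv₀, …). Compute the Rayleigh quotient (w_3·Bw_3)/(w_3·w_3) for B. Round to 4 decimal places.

B = H + 4I has rows (5, 1, 1); (1, 4, 3); (1, 3, 4)
w1 = Bv₀ = (5·2 + 1·4 + 1·3; 1·2 + 4·4 + 3·3; 1·2 + 3·4 + 4·3) = (17, 27, 26)
w2 = Bw1 = (5·17 + 1·27 + 1·26; 1·17 + 4·27 + 3·26; 1·17 + 3·27 + 4·26) = (138, 203, 202)
w3 = Bw2 = (1095, 1556, 1555)
Bw3 = (8586, 11984, 11983)
w3·Bw3 = 46682339; w3·w3 = 6038186; μ ≈ 46682339/6038186 = 7.7312

7.7312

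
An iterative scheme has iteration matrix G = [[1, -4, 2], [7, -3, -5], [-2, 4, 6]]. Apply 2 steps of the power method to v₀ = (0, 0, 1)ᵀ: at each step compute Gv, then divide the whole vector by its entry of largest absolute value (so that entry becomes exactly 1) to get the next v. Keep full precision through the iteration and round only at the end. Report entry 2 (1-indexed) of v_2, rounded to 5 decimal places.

-0.02941

Gv0 = (2.000000, -5.000000, 6.000000); divide by 6.000000 → v1 = (0.333333, -0.833333, 1.000000)
Gv1 = (5.666667, -0.166667, 2.000000); divide by 5.666667 → v2 = (1.000000, -0.029412, 0.352941)
Requested entry of v2: -1/34 = -0.02941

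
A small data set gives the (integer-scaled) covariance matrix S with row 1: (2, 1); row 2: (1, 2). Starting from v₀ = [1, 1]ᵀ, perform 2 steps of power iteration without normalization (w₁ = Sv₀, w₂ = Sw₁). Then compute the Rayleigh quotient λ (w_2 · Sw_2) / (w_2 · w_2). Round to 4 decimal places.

w1 = Sv₀ = (2·1 + 1·1; 1·1 + 2·1) = (3, 3)
w2 = Sw1 = (2·3 + 1·3; 1·3 + 2·3) = (9, 9)
Sw2 = (27, 27)
w2·Sw2 = 9·27 + 9·27 = 486; w2·w2 = 9·9 + 9·9 = 162
λ ≈ 486/162 = 3.0000

λ ≈ 3.0000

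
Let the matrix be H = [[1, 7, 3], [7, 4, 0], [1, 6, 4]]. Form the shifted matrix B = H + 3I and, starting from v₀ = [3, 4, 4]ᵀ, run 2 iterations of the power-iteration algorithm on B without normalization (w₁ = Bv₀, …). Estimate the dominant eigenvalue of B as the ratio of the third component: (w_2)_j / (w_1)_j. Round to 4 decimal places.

μ ≈ 13.2909

B = H + 3I has rows (4, 7, 3); (7, 7, 0); (1, 6, 7)
w1 = Bv₀ = (52, 49, 55)
w2 = Bw1 = (716, 707, 731)
Ratio: 731/55 = 13.2909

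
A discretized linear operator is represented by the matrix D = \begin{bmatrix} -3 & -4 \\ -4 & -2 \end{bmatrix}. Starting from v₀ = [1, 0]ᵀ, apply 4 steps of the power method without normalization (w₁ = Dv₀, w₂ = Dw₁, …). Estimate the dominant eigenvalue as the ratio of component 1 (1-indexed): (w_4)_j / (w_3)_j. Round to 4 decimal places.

-6.6129

w1 = Dv₀ = ((-3)·1 + (-4)·0; (-4)·1 + (-2)·0) = (-3, -4)
w2 = Dw1 = ((-3)·(-3) + (-4)·(-4); (-4)·(-3) + (-2)·(-4)) = (25, 20)
w3 = Dw2 = (-155, -140)
w4 = Dw3 = (1025, 900)
Ratio at component: 1025 / -155 = -6.6129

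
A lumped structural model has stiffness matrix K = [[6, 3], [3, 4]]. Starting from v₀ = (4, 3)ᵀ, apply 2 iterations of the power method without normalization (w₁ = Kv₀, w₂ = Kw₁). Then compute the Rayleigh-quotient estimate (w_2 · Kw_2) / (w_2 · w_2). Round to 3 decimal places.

8.162

w1 = Kv₀ = (6·4 + 3·3; 3·4 + 4·3) = (33, 24)
w2 = Kw1 = (6·33 + 3·24; 3·33 + 4·24) = (270, 195)
Kw2 = (2205, 1590)
w2·Kw2 = 270·2205 + 195·1590 = 905400; w2·w2 = 270·270 + 195·195 = 110925
λ ≈ 905400/110925 = 8.162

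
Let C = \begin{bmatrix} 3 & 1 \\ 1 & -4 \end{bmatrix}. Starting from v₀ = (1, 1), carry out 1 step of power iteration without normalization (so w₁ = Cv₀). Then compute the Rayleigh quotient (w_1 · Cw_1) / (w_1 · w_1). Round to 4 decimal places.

λ ≈ -0.4800

w1 = Cv₀ = (3·1 + 1·1; 1·1 + (-4)·1) = (4, -3)
Cw1 = (9, 16)
w1·Cw1 = 4·9 + (-3)·16 = -12; w1·w1 = 4·4 + (-3)·(-3) = 25
λ ≈ -12/25 = -0.4800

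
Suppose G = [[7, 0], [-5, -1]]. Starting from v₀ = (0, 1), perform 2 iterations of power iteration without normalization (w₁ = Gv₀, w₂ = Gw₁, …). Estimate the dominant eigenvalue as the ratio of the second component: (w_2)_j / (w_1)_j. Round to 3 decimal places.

w1 = Gv₀ = (7·0 + 0·1; (-5)·0 + (-1)·1) = (0, -1)
w2 = Gw1 = (7·0 + 0·(-1); (-5)·0 + (-1)·(-1)) = (0, 1)
Ratio at component: 1 / -1 = -1.000

-1.000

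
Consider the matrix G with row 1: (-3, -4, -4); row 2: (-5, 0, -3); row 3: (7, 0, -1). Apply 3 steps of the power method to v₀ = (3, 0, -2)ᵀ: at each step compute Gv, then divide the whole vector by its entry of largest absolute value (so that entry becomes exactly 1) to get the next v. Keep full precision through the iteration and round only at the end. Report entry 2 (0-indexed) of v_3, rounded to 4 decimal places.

-0.6374

Gv0 = (-1.00000, -9.00000, 23.00000); divide by 23.00000 → v1 = (-0.04348, -0.39130, 1.00000)
Gv1 = (-2.30435, -2.78261, -1.30435); divide by -2.78261 → v2 = (0.82813, 1.00000, 0.46875)
Gv2 = (-8.35938, -5.54688, 5.32813); divide by -8.35938 → v3 = (1.00000, 0.66355, -0.63738)
Requested entry of v3: -341/535 = -0.6374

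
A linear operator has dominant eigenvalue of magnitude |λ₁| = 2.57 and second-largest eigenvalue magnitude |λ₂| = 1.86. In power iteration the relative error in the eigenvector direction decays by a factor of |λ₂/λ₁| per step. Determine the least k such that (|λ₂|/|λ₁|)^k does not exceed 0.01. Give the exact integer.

|λ₂/λ₁| = 1.86/2.57 = 0.72374
Need k ≥ ln(0.01) / ln(0.72374) = -4.6052 / -0.3233 ≈ 14.243
Smallest integer k satisfying the bound: 15

15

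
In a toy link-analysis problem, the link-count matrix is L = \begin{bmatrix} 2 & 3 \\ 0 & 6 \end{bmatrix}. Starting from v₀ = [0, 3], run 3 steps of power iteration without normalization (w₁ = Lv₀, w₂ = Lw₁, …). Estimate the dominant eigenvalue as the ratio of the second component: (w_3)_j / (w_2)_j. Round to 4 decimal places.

w1 = Lv₀ = (2·0 + 3·3; 0·0 + 6·3) = (9, 18)
w2 = Lw1 = (2·9 + 3·18; 0·9 + 6·18) = (72, 108)
w3 = Lw2 = (468, 648)
Ratio at component: 648 / 108 = 6.0000

6.0000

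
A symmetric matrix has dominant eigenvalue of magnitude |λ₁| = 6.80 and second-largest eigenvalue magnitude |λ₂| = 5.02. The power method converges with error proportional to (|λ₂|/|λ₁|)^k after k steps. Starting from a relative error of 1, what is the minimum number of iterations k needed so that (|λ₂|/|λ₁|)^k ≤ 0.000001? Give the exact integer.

46

|λ₂/λ₁| = 5.02/6.80 = 0.73824
Need k ≥ ln(0.000001) / ln(0.73824) = -13.8155 / -0.3035 ≈ 45.522
Smallest integer k satisfying the bound: 46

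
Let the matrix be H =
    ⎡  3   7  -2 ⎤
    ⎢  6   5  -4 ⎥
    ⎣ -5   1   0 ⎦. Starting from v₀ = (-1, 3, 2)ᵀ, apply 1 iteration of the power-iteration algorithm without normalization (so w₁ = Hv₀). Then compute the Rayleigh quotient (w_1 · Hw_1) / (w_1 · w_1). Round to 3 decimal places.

-0.126

w1 = Hv₀ = (14, 1, 8)
Hw1 = (33, 57, -69)
w1·Hw1 = 14·33 + 1·57 + 8·(-69) = -33; w1·w1 = 14·14 + 1·1 + 8·8 = 261
λ ≈ -33/261 = -0.126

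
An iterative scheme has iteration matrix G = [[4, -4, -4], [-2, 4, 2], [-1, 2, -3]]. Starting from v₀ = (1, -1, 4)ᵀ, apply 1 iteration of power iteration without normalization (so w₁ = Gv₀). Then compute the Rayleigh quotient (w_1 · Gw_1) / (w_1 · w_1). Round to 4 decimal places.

w1 = Gv₀ = (-8, 2, -15)
Gw1 = (20, -6, 57)
w1·Gw1 = (-8)·20 + 2·(-6) + (-15)·57 = -1027; w1·w1 = (-8)·(-8) + 2·2 + (-15)·(-15) = 293
λ ≈ -1027/293 = -3.5051

-3.5051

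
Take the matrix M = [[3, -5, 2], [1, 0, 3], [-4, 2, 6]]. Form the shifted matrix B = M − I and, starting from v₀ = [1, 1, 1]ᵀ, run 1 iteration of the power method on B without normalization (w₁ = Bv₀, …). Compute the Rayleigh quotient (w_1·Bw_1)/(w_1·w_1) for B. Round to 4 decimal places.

B = M − I has rows (2, -5, 2); (1, -1, 3); (-4, 2, 5)
w1 = Bv₀ = (2·1 + (-5)·1 + 2·1; 1·1 + (-1)·1 + 3·1; (-4)·1 + 2·1 + 5·1) = (-1, 3, 3)
Bw1 = (-11, 5, 25)
w1·Bw1 = 101; w1·w1 = 19; μ ≈ 101/19 = 5.3158

μ ≈ 5.3158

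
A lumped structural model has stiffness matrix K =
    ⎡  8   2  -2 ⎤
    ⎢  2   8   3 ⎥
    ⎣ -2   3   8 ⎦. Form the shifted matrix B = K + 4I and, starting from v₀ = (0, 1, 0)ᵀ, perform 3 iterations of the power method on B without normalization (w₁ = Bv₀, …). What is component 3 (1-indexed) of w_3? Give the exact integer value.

B = K + 4I has rows (12, 2, -2); (2, 12, 3); (-2, 3, 12)
w1 = Bv₀ = (12·0 + 2·1 + (-2)·0; 2·0 + 12·1 + 3·0; (-2)·0 + 3·1 + 12·0) = (2, 12, 3)
w2 = Bw1 = (12·2 + 2·12 + (-2)·3; 2·2 + 12·12 + 3·3; (-2)·2 + 3·12 + 12·3) = (42, 157, 68)
w3 = Bw2 = (682, 2172, 1203)
Requested component of w3: 1203

1203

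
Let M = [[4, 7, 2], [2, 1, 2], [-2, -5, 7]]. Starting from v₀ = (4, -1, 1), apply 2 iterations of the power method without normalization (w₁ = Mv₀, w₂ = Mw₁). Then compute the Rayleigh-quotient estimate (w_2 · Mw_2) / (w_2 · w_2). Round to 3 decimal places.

w1 = Mv₀ = (11, 9, 4)
w2 = Mw1 = (115, 39, -39)
Mw2 = (655, 191, -698)
w2·Mw2 = 115·655 + 39·191 + (-39)·(-698) = 109996; w2·w2 = 115·115 + 39·39 + (-39)·(-39) = 16267
λ ≈ 109996/16267 = 6.762

6.762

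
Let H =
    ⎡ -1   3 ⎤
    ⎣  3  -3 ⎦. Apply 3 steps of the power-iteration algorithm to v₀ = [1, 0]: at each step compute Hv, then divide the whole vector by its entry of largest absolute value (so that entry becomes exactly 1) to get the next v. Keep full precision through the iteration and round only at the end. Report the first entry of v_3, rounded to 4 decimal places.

Hv0 = (-1.00000, 3.00000); divide by 3.00000 → v1 = (-0.33333, 1.00000)
Hv1 = (3.33333, -4.00000); divide by -4.00000 → v2 = (-0.83333, 1.00000)
Hv2 = (3.83333, -5.50000); divide by -5.50000 → v3 = (-0.69697, 1.00000)
Requested entry of v3: -46/66 = -0.6970

-0.6970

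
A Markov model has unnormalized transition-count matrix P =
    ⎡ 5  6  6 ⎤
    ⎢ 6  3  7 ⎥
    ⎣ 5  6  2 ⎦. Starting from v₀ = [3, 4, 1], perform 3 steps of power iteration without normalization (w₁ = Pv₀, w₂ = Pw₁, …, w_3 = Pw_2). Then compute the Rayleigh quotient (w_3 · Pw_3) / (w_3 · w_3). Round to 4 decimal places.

15.3742

w1 = Pv₀ = (45, 37, 41)
w2 = Pw1 = (693, 668, 529)
w3 = Pw2 = (10647, 9865, 8531)
Pw3 = (163611, 153194, 129487)
w3·Pw3 = 10647·163611 + 9865·153194 + 8531·129487 = 4357878724; w3·w3 = 10647·10647 + 9865·9865 + 8531·8531 = 283454795
λ ≈ 4357878724/283454795 = 15.3742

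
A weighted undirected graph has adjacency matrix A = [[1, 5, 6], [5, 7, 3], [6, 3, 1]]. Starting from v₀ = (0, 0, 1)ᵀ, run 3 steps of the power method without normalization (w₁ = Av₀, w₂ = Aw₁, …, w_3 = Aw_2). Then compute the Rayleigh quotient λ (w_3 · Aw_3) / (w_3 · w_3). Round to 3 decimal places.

12.543

w1 = Av₀ = (1·0 + 5·0 + 6·1; 5·0 + 7·0 + 3·1; 6·0 + 3·0 + 1·1) = (6, 3, 1)
w2 = Aw1 = (1·6 + 5·3 + 6·1; 5·6 + 7·3 + 3·1; 6·6 + 3·3 + 1·1) = (27, 54, 46)
w3 = Aw2 = (573, 651, 370)
Aw3 = (6048, 8532, 5761)
w3·Aw3 = 573·6048 + 651·8532 + 370·5761 = 11151406; w3·w3 = 573·573 + 651·651 + 370·370 = 889030
λ ≈ 11151406/889030 = 12.543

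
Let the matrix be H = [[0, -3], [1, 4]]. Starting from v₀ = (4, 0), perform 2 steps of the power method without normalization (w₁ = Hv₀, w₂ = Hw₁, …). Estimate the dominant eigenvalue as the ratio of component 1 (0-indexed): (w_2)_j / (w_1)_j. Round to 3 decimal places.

4.000

w1 = Hv₀ = (0, 4)
w2 = Hw1 = (-12, 16)
Ratio at component: 16 / 4 = 4.000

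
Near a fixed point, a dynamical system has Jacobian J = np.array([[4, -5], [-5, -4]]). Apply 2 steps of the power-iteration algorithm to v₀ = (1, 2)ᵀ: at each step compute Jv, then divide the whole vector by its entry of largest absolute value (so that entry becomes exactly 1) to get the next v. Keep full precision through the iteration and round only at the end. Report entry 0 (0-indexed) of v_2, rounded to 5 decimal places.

0.50000

Jv0 = (-6.000000, -13.000000); divide by -13.000000 → v1 = (0.461538, 1.000000)
Jv1 = (-3.153846, -6.307692); divide by -6.307692 → v2 = (0.500000, 1.000000)
Requested entry of v2: 41/82 = 0.50000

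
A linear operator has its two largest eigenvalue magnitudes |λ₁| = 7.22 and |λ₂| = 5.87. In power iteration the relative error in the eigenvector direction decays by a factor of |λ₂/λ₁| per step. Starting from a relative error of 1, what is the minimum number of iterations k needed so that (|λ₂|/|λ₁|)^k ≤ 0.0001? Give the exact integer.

|λ₂/λ₁| = 5.87/7.22 = 0.81302
Need k ≥ ln(0.0001) / ln(0.81302) = -9.2103 / -0.2070 ≈ 44.494
Smallest integer k satisfying the bound: 45

45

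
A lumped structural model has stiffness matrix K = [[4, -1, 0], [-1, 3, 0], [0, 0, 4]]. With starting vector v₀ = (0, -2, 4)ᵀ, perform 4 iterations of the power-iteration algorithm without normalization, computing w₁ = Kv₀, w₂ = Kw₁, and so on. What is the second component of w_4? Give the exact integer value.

w1 = Kv₀ = (4·0 + (-1)·(-2) + 0·4; (-1)·0 + 3·(-2) + 0·4; 0·0 + 0·(-2) + 4·4) = (2, -6, 16)
w2 = Kw1 = (4·2 + (-1)·(-6) + 0·16; (-1)·2 + 3·(-6) + 0·16; 0·2 + 0·(-6) + 4·16) = (14, -20, 64)
w3 = Kw2 = (76, -74, 256)
w4 = Kw3 = (378, -298, 1024)
The requested component of w4 is -298.

-298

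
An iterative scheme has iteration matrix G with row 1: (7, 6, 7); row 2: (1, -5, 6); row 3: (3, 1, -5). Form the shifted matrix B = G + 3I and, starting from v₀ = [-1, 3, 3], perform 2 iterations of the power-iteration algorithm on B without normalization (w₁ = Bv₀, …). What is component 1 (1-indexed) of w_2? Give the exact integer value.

B = G + 3I has rows (10, 6, 7); (1, -2, 6); (3, 1, -2)
w1 = Bv₀ = (10·(-1) + 6·3 + 7·3; 1·(-1) + (-2)·3 + 6·3; 3·(-1) + 1·3 + (-2)·3) = (29, 11, -6)
w2 = Bw1 = (10·29 + 6·11 + 7·(-6); 1·29 + (-2)·11 + 6·(-6); 3·29 + 1·11 + (-2)·(-6)) = (314, -29, 110)
Requested component of w2: 314

314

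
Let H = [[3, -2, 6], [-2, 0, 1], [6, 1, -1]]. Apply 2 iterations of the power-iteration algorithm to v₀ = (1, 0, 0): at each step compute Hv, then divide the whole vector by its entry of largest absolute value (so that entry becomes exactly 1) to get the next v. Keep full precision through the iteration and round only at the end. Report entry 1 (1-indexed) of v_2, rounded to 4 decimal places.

1.0000

Hv0 = (3.00000, -2.00000, 6.00000); divide by 6.00000 → v1 = (0.50000, -0.33333, 1.00000)
Hv1 = (8.16667, 0.00000, 1.66667); divide by 8.16667 → v2 = (1.00000, 0.00000, 0.20408)
Requested entry of v2: 49/49 = 1.0000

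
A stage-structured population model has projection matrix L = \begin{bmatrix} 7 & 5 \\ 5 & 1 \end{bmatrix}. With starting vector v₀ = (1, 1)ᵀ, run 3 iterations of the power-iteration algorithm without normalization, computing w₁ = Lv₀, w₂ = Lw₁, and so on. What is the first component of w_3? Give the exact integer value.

w1 = Lv₀ = (7·1 + 5·1; 5·1 + 1·1) = (12, 6)
w2 = Lw1 = (7·12 + 5·6; 5·12 + 1·6) = (114, 66)
w3 = Lw2 = (1128, 636)
The requested component of w3 is 1128.

1128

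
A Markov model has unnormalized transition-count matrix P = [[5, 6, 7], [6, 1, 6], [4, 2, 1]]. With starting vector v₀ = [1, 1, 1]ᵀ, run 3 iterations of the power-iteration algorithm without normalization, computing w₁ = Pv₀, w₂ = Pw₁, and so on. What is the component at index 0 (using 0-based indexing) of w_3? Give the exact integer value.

2798

w1 = Pv₀ = (5·1 + 6·1 + 7·1; 6·1 + 1·1 + 6·1; 4·1 + 2·1 + 1·1) = (18, 13, 7)
w2 = Pw1 = (5·18 + 6·13 + 7·7; 6·18 + 1·13 + 6·7; 4·18 + 2·13 + 1·7) = (217, 163, 105)
w3 = Pw2 = (2798, 2095, 1299)
The requested component of w3 is 2798.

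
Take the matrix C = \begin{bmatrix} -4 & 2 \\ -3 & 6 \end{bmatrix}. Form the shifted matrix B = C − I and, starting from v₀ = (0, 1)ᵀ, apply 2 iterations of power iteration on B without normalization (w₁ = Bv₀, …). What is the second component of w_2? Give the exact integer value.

B = C − I has rows (-5, 2); (-3, 5)
w1 = Bv₀ = (2, 5)
w2 = Bw1 = (0, 19)
Requested component of w2: 19

19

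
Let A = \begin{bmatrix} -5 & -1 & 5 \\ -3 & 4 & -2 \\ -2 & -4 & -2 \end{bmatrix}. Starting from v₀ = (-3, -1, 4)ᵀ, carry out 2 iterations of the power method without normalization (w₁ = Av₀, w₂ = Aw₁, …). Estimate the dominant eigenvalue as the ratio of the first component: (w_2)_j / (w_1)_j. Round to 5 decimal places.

w1 = Av₀ = (36, -3, 2)
w2 = Aw1 = (-167, -124, -64)
Ratio at component: -167 / 36 = -4.63889

λ ≈ -4.63889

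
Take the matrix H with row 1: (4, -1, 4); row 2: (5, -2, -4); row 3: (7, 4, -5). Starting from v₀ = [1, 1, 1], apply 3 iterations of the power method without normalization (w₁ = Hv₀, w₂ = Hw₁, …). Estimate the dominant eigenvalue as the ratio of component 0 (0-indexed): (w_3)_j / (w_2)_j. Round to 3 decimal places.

λ ≈ 4.887

w1 = Hv₀ = (4·1 + (-1)·1 + 4·1; 5·1 + (-2)·1 + (-4)·1; 7·1 + 4·1 + (-5)·1) = (7, -1, 6)
w2 = Hw1 = (4·7 + (-1)·(-1) + 4·6; 5·7 + (-2)·(-1) + (-4)·6; 7·7 + 4·(-1) + (-5)·6) = (53, 13, 15)
w3 = Hw2 = (259, 179, 348)
Ratio at component: 259 / 53 = 4.887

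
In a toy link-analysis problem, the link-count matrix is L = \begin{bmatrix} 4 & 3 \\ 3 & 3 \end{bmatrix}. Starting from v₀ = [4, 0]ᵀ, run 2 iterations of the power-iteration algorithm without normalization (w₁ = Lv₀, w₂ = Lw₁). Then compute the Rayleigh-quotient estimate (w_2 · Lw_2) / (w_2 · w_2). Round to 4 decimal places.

w1 = Lv₀ = (4·4 + 3·0; 3·4 + 3·0) = (16, 12)
w2 = Lw1 = (4·16 + 3·12; 3·16 + 3·12) = (100, 84)
Lw2 = (652, 552)
w2·Lw2 = 100·652 + 84·552 = 111568; w2·w2 = 100·100 + 84·84 = 17056
λ ≈ 111568/17056 = 6.5413

λ ≈ 6.5413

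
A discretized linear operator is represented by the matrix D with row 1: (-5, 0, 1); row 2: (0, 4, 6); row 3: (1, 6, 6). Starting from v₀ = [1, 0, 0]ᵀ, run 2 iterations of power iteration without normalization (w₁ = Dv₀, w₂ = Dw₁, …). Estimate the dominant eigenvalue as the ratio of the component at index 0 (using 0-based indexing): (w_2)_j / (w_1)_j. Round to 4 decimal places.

w1 = Dv₀ = (-5, 0, 1)
w2 = Dw1 = (26, 6, 1)
Ratio at component: 26 / -5 = -5.2000

λ ≈ -5.2000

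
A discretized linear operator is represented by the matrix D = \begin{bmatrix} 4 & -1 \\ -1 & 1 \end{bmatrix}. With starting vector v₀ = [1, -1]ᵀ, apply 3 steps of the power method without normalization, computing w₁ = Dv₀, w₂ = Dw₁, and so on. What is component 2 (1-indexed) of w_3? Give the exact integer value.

-29

w1 = Dv₀ = (5, -2)
w2 = Dw1 = (22, -7)
w3 = Dw2 = (95, -29)
The requested component of w3 is -29.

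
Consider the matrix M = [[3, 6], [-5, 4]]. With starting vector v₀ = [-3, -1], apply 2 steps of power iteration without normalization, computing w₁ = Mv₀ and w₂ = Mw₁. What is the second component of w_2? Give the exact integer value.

119

w1 = Mv₀ = (-15, 11)
w2 = Mw1 = (21, 119)
The requested component of w2 is 119.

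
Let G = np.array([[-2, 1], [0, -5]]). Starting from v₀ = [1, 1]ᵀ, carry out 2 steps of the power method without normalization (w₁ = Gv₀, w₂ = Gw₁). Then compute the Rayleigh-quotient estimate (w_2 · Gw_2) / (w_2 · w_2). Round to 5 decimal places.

λ ≈ -5.07571

w1 = Gv₀ = ((-2)·1 + 1·1; 0·1 + (-5)·1) = (-1, -5)
w2 = Gw1 = ((-2)·(-1) + 1·(-5); 0·(-1) + (-5)·(-5)) = (-3, 25)
Gw2 = (31, -125)
w2·Gw2 = (-3)·31 + 25·(-125) = -3218; w2·w2 = (-3)·(-3) + 25·25 = 634
λ ≈ -3218/634 = -5.07571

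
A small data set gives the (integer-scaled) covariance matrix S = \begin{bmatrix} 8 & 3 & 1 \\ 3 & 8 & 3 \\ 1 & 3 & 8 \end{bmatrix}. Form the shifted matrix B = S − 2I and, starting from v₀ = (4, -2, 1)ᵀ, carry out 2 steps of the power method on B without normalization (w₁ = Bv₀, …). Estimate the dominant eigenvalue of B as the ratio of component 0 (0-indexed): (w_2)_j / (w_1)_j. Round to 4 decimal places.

μ ≈ 6.6842

B = S − 2I has rows (6, 3, 1); (3, 6, 3); (1, 3, 6)
w1 = Bv₀ = (6·4 + 3·(-2) + 1·1; 3·4 + 6·(-2) + 3·1; 1·4 + 3·(-2) + 6·1) = (19, 3, 4)
w2 = Bw1 = (6·19 + 3·3 + 1·4; 3·19 + 6·3 + 3·4; 1·19 + 3·3 + 6·4) = (127, 87, 52)
Ratio: 127/19 = 6.6842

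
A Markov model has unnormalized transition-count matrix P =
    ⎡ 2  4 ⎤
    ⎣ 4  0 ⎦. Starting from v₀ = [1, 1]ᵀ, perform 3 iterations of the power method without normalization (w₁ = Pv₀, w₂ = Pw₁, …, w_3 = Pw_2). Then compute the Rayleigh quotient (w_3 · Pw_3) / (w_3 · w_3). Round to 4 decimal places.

λ ≈ 5.1167

w1 = Pv₀ = (6, 4)
w2 = Pw1 = (28, 24)
w3 = Pw2 = (152, 112)
Pw3 = (752, 608)
w3·Pw3 = 152·752 + 112·608 = 182400; w3·w3 = 152·152 + 112·112 = 35648
λ ≈ 182400/35648 = 5.1167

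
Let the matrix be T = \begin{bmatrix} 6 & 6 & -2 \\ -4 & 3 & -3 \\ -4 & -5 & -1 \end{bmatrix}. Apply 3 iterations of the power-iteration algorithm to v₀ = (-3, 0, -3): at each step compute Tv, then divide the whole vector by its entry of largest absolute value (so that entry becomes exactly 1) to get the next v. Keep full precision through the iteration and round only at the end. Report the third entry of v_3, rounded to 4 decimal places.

Tv0 = (-12.00000, 21.00000, 15.00000); divide by 21.00000 → v1 = (-0.57143, 1.00000, 0.71429)
Tv1 = (1.14286, 3.14286, -3.42857); divide by -3.42857 → v2 = (-0.33333, -0.91667, 1.00000)
Tv2 = (-9.50000, -4.41667, 4.91667); divide by -9.50000 → v3 = (1.00000, 0.46491, -0.51754)
Requested entry of v3: -354/684 = -0.5175

-0.5175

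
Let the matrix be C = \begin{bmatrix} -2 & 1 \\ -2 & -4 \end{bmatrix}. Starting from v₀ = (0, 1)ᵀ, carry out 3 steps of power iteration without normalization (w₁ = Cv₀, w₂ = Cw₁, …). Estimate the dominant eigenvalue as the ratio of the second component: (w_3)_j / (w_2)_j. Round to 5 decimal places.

w1 = Cv₀ = ((-2)·0 + 1·1; (-2)·0 + (-4)·1) = (1, -4)
w2 = Cw1 = ((-2)·1 + 1·(-4); (-2)·1 + (-4)·(-4)) = (-6, 14)
w3 = Cw2 = (26, -44)
Ratio at component: -44 / 14 = -3.14286

λ ≈ -3.14286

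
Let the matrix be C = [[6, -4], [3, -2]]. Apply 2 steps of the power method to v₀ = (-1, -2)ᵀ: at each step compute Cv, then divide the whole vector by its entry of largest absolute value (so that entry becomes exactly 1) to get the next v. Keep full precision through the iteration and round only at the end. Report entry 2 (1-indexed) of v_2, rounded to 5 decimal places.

0.50000

Cv0 = (2.000000, 1.000000); divide by 2.000000 → v1 = (1.000000, 0.500000)
Cv1 = (4.000000, 2.000000); divide by 4.000000 → v2 = (1.000000, 0.500000)
Requested entry of v2: 4/8 = 0.50000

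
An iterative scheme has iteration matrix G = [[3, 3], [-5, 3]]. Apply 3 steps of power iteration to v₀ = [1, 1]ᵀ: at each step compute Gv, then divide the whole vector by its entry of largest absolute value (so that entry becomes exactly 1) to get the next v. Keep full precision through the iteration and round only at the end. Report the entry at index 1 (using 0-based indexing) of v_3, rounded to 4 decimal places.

1.0000

Gv0 = (6.00000, -2.00000); divide by 6.00000 → v1 = (1.00000, -0.33333)
Gv1 = (2.00000, -6.00000); divide by -6.00000 → v2 = (-0.33333, 1.00000)
Gv2 = (2.00000, 4.66667); divide by 4.66667 → v3 = (0.42857, 1.00000)
Requested entry of v3: -168/-168 = 1.0000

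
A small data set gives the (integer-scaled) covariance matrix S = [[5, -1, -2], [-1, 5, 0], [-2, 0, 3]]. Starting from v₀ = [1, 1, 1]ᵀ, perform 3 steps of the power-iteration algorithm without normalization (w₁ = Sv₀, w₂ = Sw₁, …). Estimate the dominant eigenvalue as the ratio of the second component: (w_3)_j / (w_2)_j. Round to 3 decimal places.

4.778

w1 = Sv₀ = (2, 4, 1)
w2 = Sw1 = (4, 18, -1)
w3 = Sw2 = (4, 86, -11)
Ratio at component: 86 / 18 = 4.778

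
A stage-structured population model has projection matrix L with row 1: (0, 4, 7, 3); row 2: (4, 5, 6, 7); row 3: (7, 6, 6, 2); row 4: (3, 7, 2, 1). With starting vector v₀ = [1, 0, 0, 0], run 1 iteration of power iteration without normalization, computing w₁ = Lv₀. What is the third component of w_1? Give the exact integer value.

w1 = Lv₀ = (0, 4, 7, 3)
The requested component of w1 is 7.

7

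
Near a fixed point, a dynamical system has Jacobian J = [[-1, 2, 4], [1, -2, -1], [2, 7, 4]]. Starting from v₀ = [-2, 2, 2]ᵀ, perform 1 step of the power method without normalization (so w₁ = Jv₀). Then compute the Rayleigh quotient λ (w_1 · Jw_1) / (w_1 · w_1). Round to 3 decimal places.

w1 = Jv₀ = ((-1)·(-2) + 2·2 + 4·2; 1·(-2) + (-2)·2 + (-1)·2; 2·(-2) + 7·2 + 4·2) = (14, -8, 18)
Jw1 = (42, 12, 44)
w1·Jw1 = 14·42 + (-8)·12 + 18·44 = 1284; w1·w1 = 14·14 + (-8)·(-8) + 18·18 = 584
λ ≈ 1284/584 = 2.199

2.199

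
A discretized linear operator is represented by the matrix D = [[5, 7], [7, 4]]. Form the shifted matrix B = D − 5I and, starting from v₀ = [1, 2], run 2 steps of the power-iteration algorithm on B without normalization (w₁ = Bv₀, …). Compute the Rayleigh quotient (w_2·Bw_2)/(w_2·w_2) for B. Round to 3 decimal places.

B = D − 5I has rows (0, 7); (7, -1)
w1 = Bv₀ = (0·1 + 7·2; 7·1 + (-1)·2) = (14, 5)
w2 = Bw1 = (0·14 + 7·5; 7·14 + (-1)·5) = (35, 93)
Bw2 = (651, 152)
w2·Bw2 = 36921; w2·w2 = 9874; μ ≈ 36921/9874 = 3.739

μ ≈ 3.739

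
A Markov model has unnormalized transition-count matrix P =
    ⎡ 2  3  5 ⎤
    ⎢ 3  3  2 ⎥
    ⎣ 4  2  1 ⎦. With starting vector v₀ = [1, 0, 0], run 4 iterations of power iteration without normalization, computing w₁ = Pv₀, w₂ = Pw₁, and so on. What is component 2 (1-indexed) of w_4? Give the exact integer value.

w1 = Pv₀ = (2·1 + 3·0 + 5·0; 3·1 + 3·0 + 2·0; 4·1 + 2·0 + 1·0) = (2, 3, 4)
w2 = Pw1 = (2·2 + 3·3 + 5·4; 3·2 + 3·3 + 2·4; 4·2 + 2·3 + 1·4) = (33, 23, 18)
w3 = Pw2 = (225, 204, 196)
w4 = Pw3 = (2042, 1679, 1504)
The requested component of w4 is 1679.

1679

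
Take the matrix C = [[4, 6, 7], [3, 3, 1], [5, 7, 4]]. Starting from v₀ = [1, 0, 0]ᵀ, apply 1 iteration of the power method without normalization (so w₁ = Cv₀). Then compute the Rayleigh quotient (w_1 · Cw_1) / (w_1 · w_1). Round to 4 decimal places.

λ ≈ 13.1800

w1 = Cv₀ = (4·1 + 6·0 + 7·0; 3·1 + 3·0 + 1·0; 5·1 + 7·0 + 4·0) = (4, 3, 5)
Cw1 = (69, 26, 61)
w1·Cw1 = 4·69 + 3·26 + 5·61 = 659; w1·w1 = 4·4 + 3·3 + 5·5 = 50
λ ≈ 659/50 = 13.1800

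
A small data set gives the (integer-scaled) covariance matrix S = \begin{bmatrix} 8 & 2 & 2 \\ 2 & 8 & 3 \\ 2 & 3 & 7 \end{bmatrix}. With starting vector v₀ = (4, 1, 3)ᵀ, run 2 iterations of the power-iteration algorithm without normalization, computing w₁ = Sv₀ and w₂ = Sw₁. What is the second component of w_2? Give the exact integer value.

376

w1 = Sv₀ = (8·4 + 2·1 + 2·3; 2·4 + 8·1 + 3·3; 2·4 + 3·1 + 7·3) = (40, 25, 32)
w2 = Sw1 = (8·40 + 2·25 + 2·32; 2·40 + 8·25 + 3·32; 2·40 + 3·25 + 7·32) = (434, 376, 379)
The requested component of w2 is 376.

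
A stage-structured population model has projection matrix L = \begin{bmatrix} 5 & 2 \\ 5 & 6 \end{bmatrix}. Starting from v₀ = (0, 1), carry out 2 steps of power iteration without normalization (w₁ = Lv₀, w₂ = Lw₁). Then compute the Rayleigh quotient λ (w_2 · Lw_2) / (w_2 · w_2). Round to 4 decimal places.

w1 = Lv₀ = (5·0 + 2·1; 5·0 + 6·1) = (2, 6)
w2 = Lw1 = (5·2 + 2·6; 5·2 + 6·6) = (22, 46)
Lw2 = (202, 386)
w2·Lw2 = 22·202 + 46·386 = 22200; w2·w2 = 22·22 + 46·46 = 2600
λ ≈ 22200/2600 = 8.5385

8.5385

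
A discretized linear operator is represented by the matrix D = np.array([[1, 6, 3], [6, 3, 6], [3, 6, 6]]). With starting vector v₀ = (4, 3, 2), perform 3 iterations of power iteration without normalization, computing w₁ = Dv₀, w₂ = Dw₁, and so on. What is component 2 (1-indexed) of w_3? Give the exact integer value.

w1 = Dv₀ = (1·4 + 6·3 + 3·2; 6·4 + 3·3 + 6·2; 3·4 + 6·3 + 6·2) = (28, 45, 42)
w2 = Dw1 = (1·28 + 6·45 + 3·42; 6·28 + 3·45 + 6·42; 3·28 + 6·45 + 6·42) = (424, 555, 606)
w3 = Dw2 = (5572, 7845, 8238)
The requested component of w3 is 7845.

7845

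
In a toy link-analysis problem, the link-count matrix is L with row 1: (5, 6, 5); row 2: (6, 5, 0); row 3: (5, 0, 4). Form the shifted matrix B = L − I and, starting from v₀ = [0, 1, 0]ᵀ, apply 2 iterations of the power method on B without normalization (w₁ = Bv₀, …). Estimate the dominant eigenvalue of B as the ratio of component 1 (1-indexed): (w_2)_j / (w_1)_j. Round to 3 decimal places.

B = L − I has rows (4, 6, 5); (6, 4, 0); (5, 0, 3)
w1 = Bv₀ = (4·0 + 6·1 + 5·0; 6·0 + 4·1 + 0·0; 5·0 + 0·1 + 3·0) = (6, 4, 0)
w2 = Bw1 = (4·6 + 6·4 + 5·0; 6·6 + 4·4 + 0·0; 5·6 + 0·4 + 3·0) = (48, 52, 30)
Ratio: 48/6 = 8.000

μ ≈ 8.000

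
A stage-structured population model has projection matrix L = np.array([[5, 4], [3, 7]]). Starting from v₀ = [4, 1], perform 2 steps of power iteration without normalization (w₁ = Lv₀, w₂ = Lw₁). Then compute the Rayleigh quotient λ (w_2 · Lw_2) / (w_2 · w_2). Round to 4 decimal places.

w1 = Lv₀ = (5·4 + 4·1; 3·4 + 7·1) = (24, 19)
w2 = Lw1 = (5·24 + 4·19; 3·24 + 7·19) = (196, 205)
Lw2 = (1800, 2023)
w2·Lw2 = 196·1800 + 205·2023 = 767515; w2·w2 = 196·196 + 205·205 = 80441
λ ≈ 767515/80441 = 9.5413

9.5413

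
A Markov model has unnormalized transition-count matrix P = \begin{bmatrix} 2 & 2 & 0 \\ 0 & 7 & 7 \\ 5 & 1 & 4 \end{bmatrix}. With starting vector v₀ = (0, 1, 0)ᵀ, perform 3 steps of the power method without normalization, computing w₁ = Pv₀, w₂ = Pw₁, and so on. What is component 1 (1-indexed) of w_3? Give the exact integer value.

148

w1 = Pv₀ = (2, 7, 1)
w2 = Pw1 = (18, 56, 21)
w3 = Pw2 = (148, 539, 230)
The requested component of w3 is 148.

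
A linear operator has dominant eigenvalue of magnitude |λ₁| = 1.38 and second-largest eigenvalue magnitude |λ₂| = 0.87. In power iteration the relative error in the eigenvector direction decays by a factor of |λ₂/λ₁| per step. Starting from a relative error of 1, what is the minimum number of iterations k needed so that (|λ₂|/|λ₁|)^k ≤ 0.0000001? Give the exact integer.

|λ₂/λ₁| = 0.87/1.38 = 0.63043
Need k ≥ ln(0.0000001) / ln(0.63043) = -16.1181 / -0.4613 ≈ 34.937
Smallest integer k satisfying the bound: 35

35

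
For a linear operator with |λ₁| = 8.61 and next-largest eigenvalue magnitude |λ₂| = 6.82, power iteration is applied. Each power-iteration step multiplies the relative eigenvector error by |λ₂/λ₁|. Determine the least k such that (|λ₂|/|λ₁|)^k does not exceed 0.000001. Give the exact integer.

|λ₂/λ₁| = 6.82/8.61 = 0.79210
Need k ≥ ln(0.000001) / ln(0.79210) = -13.8155 / -0.2331 ≈ 59.278
Smallest integer k satisfying the bound: 60

60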